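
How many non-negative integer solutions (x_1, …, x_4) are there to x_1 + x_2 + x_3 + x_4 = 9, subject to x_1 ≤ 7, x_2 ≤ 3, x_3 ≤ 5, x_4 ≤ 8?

139

Ignoring the caps, the number of non-negative solutions to x_1+…+x_4 = 9 is C(12,3) = 220.
Subtract solutions that violate a single cap (substitute x_i' = x_i − (cap_i+1)): x_1 ≥ 8 gives C(4,3) = 4; x_2 ≥ 4 gives C(8,3) = 56; x_3 ≥ 6 gives C(6,3) = 20; x_4 ≥ 9 gives C(3,3) = 1. Together 81.
No two caps can be exceeded simultaneously, so the pair terms are all 0.
By inclusion–exclusion the count is 220 − 81 + 0 = 139.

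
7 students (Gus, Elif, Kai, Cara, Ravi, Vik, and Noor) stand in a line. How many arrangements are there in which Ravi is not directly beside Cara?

3600

There are 7! = 5040 arrangements in all. If Ravi and Cara are adjacent, merging them into one block gives 2·(6)! = 1440 arrangements.
Complementary counting: 5040 − 1440 = 3600.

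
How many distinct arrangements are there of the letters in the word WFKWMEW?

840

Letter multiplicities in WFKWMEW: E×1, F×1, K×1, M×1, W×3.
The number of distinct arrangements is 7!/(3!) = 5040/6 = 840.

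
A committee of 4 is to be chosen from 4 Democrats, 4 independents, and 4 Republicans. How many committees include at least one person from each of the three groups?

288

Unrestricted: C(12,4) = 495 ways to pick any 4 of the 12.
Subtract selections that omit an entire group: no Democrats → C(8,4) = 70; no independents → C(8,4) = 70; no Republicans → C(8,4) = 70.
Add back selections omitting two groups (i.e. drawn from a single group): C(4,4) + C(4,4) + C(4,4) = 3.
By inclusion–exclusion: 495 − 210 + 3 = 288.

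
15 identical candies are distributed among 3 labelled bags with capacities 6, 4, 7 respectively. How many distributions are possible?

Without the upper bounds there are C(17,2) = 136 ways to split 15 among 3 bags.
Subtract solutions that violate a single cap (substitute x_i' = x_i − (cap_i+1)): x_1 ≥ 7 gives C(10,2) = 45; x_2 ≥ 5 gives C(12,2) = 66; x_3 ≥ 8 gives C(9,2) = 36. Together 147.
Add back pairs where two caps are both exceeded: 10 + 1 + 6 = 17.
By inclusion–exclusion the count is 136 − 147 + 17 = 6.

6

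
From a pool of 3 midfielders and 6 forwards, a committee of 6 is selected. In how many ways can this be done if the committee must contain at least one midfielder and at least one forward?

Unrestricted: C(9,6) = 84 ways to pick any 6 of the 9.
Selections missing a whole group: no midfielders → C(6,6) = 1; no forwards → C(3,6) = 0.
Both groups omitted at once is impossible, so 84 − 1 = 83.

83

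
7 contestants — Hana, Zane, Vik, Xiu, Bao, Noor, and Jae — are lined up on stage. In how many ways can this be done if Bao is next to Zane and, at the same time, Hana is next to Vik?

Treat {Bao,Zane} as one block (2 orders) and {Hana,Vik} as another (2 orders).
That leaves 5 units to arrange: 2 × 2 × 5! = 4 × 120 = 480.

480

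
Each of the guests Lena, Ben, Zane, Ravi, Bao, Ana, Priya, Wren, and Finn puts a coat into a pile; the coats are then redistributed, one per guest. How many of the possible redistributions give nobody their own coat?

This is the derangement count D_9: permutations of 9 items with no fixed point.
By inclusion–exclusion this is Σ_{j=0}^{9} (−1)^j C(9,j)·(9−j)!.
Computing: 362880 − 362880 + 181440 − 60480 + 15120 − 3024 + 504 − 72 + 9 − 1 = 133496.

133496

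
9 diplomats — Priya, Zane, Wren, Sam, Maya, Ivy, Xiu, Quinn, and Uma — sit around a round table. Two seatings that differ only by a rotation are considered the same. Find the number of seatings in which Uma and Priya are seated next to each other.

Glue Uma and Priya into a block (2 internal orders). Seating 8 units around a circle gives (7)! arrangements.
So 2 × (7)! = 2 × 5040 = 10080.

10080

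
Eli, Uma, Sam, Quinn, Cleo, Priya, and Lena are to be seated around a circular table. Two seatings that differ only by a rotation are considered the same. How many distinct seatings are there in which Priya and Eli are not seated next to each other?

All circular seatings of 7 people number (6)! = 720.
Seatings with Priya beside Eli: treat them as a block with 2 internal orders, giving 2 × (5)! = 240.
Subtracting, 720 − 240 = 480.

480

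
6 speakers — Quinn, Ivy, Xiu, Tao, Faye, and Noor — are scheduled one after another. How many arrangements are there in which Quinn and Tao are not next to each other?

480

There are 6! = 720 arrangements in all. If Quinn and Tao are adjacent, merging them into one block gives 2·(5)! = 240 arrangements.
Complementary counting: 720 − 240 = 480.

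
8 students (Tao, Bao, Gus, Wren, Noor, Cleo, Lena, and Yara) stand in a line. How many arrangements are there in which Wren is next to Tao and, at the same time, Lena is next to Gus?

Treat {Wren,Tao} as one block (2 orders) and {Lena,Gus} as another (2 orders).
That leaves 6 units to arrange: 2 × 2 × 6! = 4 × 720 = 2880.

2880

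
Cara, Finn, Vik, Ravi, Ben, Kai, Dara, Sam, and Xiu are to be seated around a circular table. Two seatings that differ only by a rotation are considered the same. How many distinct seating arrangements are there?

Around a circle, 9 distinct people have 9!/9 = (8)! = 40320 rotationally distinct seatings.

40320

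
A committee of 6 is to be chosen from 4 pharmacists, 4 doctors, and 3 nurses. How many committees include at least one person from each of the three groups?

420

With no constraint there are C(11,6) = 462 possible selections.
Selections missing a whole group: no pharmacists → C(7,6) = 7; no doctors → C(7,6) = 7; no nurses → C(8,6) = 28.
Add back selections omitting two groups (i.e. drawn from a single group): C(4,6) + C(4,6) + C(3,6) = 0.
By inclusion–exclusion: 462 − 42 + 0 = 420.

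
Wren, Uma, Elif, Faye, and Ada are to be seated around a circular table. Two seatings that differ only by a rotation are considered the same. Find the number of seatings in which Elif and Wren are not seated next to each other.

12

All circular seatings of 5 people number (4)! = 24.
Seatings with Elif beside Wren: treat them as a block with 2 internal orders, giving 2 × (3)! = 12.
Subtracting, 24 − 12 = 12.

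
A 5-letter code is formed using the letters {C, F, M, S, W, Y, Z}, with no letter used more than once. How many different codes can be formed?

With no repetition, fill the 5 letters in order: 7 choices, then 6, down to 3.
7 × 6 × 5 × 4 × 3 = 2520.

2520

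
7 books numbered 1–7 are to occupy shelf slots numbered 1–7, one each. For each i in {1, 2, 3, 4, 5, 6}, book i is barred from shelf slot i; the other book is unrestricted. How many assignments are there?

Let Aᵢ (for 1 ≤ i ≤ 6) be the placements that put book i in its forbidden shelf slot. Any j of these fix j positions, leaving (7−j)! ways to fill the rest, and there are C(6,j) ways to pick which j.
By inclusion–exclusion, the number of valid placements is Σ_{j=0}^{6} (−1)^j C(6,j)·(7−j)!.
Computing: 5040 − 4320 + 1800 − 480 + 90 − 12 + 1 = 2119.

2119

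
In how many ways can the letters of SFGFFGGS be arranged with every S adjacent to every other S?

Treat the 2 copies of S as a single block. The multiset to arrange is then {SS, F, F, F, G, G, G}, 7 items in all.
That gives (7)!/(3!·3!) = 140 arrangements.

140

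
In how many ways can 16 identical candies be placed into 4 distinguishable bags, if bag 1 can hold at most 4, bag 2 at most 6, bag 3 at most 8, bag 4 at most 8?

202

By stars and bars, unrestricted non-negative solutions to x_1+…+x_4 = 16 number C(16+3,3) = 969.
Subtract solutions that violate a single cap (substitute x_i' = x_i − (cap_i+1)): x_1 ≥ 5 gives C(14,3) = 364; x_2 ≥ 7 gives C(12,3) = 220; x_3 ≥ 9 gives C(10,3) = 120; x_4 ≥ 9 gives C(10,3) = 120. Together 824.
Add back pairs where two caps are both exceeded: 35 + 10 + 10 + 1 + 1 + 0 = 57.
By inclusion–exclusion the count is 969 − 824 + 57 = 202.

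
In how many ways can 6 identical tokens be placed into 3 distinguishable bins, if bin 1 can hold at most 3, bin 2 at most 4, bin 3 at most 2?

By stars and bars, unrestricted non-negative solutions to x_1+…+x_3 = 6 number C(6+2,2) = 28.
Subtract solutions that violate a single cap (substitute x_i' = x_i − (cap_i+1)): x_1 ≥ 4 gives C(4,2) = 6; x_2 ≥ 5 gives C(3,2) = 3; x_3 ≥ 3 gives C(5,2) = 10. Together 19.
No two caps can be exceeded simultaneously, so the pair terms are all 0.
By inclusion–exclusion the count is 28 − 19 + 0 = 9.

9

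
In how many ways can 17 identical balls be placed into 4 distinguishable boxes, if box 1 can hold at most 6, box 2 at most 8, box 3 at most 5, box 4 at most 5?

By stars and bars, unrestricted non-negative solutions to x_1+…+x_4 = 17 number C(17+3,3) = 1140.
Subtract solutions that violate a single cap (substitute x_i' = x_i − (cap_i+1)): x_1 ≥ 7 gives C(13,3) = 286; x_2 ≥ 9 gives C(11,3) = 165; x_3 ≥ 6 gives C(14,3) = 364; x_4 ≥ 6 gives C(14,3) = 364. Together 1179.
Add back pairs where two caps are both exceeded: 4 + 35 + 35 + 10 + 10 + 56 = 150.
By inclusion–exclusion the count is 1140 − 1179 + 150 = 111.

111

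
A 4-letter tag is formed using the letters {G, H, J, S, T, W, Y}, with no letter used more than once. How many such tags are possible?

840

With no repetition, fill the 4 letters in order: 7 choices, then 6, down to 4.
7 × 6 × 5 × 4 = 840.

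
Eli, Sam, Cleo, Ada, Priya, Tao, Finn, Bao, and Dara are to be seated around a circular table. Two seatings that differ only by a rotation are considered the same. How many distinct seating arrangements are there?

Around a circle, 9 distinct people have 9!/9 = (8)! = 40320 rotationally distinct seatings.

40320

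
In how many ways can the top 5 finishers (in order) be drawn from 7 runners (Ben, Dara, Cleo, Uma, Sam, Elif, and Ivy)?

This is an ordered selection of 5 from 7: P(7,5).
That gives 7 × 6 × 5 × 4 × 3 = 2520.

2520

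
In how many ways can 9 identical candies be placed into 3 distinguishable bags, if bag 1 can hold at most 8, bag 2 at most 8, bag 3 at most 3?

Ignoring the caps, the number of non-negative solutions to x_1+…+x_3 = 9 is C(11,2) = 55.
Subtract solutions that violate a single cap (substitute x_i' = x_i − (cap_i+1)): x_1 ≥ 9 gives C(2,2) = 1; x_2 ≥ 9 gives C(2,2) = 1; x_3 ≥ 4 gives C(7,2) = 21. Together 23.
No two caps can be exceeded simultaneously, so the pair terms are all 0.
By inclusion–exclusion the count is 55 − 23 + 0 = 32.

32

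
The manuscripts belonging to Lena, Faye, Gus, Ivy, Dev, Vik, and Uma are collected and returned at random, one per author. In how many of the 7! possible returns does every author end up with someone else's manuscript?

1854

Count assignments avoiding every fixed point. For any j of the 7 authors fixed to their own manuscript, the other 7−j can be arranged in (7−j)! ways.
By inclusion–exclusion this is Σ_{j=0}^{7} (−1)^j C(7,j)·(7−j)!.
Computing: 5040 − 5040 + 2520 − 840 + 210 − 42 + 7 − 1 = 1854.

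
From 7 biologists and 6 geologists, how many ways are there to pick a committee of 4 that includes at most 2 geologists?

Split by how many geologists are chosen (0 through 2).
Sum: C(6,0)·C(7,4) + C(6,1)·C(7,3) + C(6,2)·C(7,2) = 35 + 210 + 315 = 560.

560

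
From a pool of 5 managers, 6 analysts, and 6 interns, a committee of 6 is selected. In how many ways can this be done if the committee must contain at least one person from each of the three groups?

10530

Unrestricted: C(17,6) = 12376 ways to pick any 6 of the 17.
Subtract selections that omit an entire group: no managers → C(12,6) = 924; no analysts → C(11,6) = 462; no interns → C(11,6) = 462.
Add back selections omitting two groups (i.e. drawn from a single group): C(5,6) + C(6,6) + C(6,6) = 2.
By inclusion–exclusion: 12376 − 1848 + 2 = 10530.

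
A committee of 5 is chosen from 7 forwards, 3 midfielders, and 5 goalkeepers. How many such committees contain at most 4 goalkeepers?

3002

Split by how many goalkeepers are chosen (0 through 4).
Sum: C(5,0)·C(10,5) + C(5,1)·C(10,4) + C(5,2)·C(10,3) + C(5,3)·C(10,2) + C(5,4)·C(10,1) = 252 + 1050 + 1200 + 450 + 50 = 3002.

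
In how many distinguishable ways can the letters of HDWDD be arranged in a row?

The 5 letters of HDWDD have repeats: D appearing 3 times.
So there are 5! / (3!) = 20 distinguishable arrangements.

20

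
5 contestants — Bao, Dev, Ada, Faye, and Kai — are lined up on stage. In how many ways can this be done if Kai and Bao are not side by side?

72

Of the 5! = 120 arrangements, those with Kai and Bao adjacent number 2 × 4! = 48 (treat the pair as a block with 2 internal orders).
Complementary counting: 120 − 48 = 72.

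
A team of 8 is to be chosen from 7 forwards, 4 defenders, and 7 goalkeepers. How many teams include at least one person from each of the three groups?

Total 8-person selections from all 18: C(18,8) = 43758.
Subtract selections that omit an entire group: no forwards → C(11,8) = 165; no defenders → C(14,8) = 3003; no goalkeepers → C(11,8) = 165.
Add back selections omitting two groups (i.e. drawn from a single group): C(7,8) + C(4,8) + C(7,8) = 0.
By inclusion–exclusion: 43758 − 3333 + 0 = 40425.

40425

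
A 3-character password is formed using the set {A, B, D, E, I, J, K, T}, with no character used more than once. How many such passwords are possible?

336

Choose and order 3 of the 8 symbols: the first character has 8 options, the next 7, then 6.
8 × 7 × 6 = 336.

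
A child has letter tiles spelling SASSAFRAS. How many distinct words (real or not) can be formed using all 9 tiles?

SASSAFRAS has 9 letters with A appearing 3 times and S appearing 4 times.
So there are 9! / (4!·3!) = 2520 distinguishable arrangements.

2520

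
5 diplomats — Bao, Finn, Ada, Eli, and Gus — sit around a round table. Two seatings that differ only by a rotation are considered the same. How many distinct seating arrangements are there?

Seat Bao anywhere (absorbing the rotational symmetry), then permute the other 4: (4)! = 24.

24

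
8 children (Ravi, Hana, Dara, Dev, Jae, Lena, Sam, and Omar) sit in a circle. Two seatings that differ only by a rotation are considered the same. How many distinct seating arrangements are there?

Seat Ravi anywhere (absorbing the rotational symmetry), then permute the other 7: (7)! = 5040.

5040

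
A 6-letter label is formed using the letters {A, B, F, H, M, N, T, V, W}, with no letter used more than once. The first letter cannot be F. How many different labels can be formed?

The first letter has 9−1 = 8 choices (anything except F).
The remaining 5 letters are filled from the other 8 symbols without repetition: 8 × 7 × 6 × 5 × 4 = 6720.
Total: 8 × 6720 = 53760.

53760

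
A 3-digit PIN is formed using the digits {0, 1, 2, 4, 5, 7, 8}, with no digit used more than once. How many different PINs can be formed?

With no repetition, fill the 3 digits in order: 7 choices, then 6, down to 5.
7 × 6 × 5 = 210.

210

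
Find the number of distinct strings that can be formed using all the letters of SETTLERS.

5040

The 8 letters of SETTLERS have repeats: E appearing twice, S appearing twice, and T appearing twice.
The number of distinct arrangements is 8!/(2!·2!·2!) = 40320/8 = 5040.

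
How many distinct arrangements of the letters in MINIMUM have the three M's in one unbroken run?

Treat the 3 copies of M as a single block. The multiset to arrange is then {MMM, I, I, N, U}, 5 items in all.
That gives (5)!/(2!) = 60 arrangements.

60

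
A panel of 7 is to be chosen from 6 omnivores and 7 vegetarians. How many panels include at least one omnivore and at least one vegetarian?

Total 7-person selections from all 13: C(13,7) = 1716.
Selections missing a whole group: no omnivores → C(7,7) = 1; no vegetarians → C(6,7) = 0.
Both groups omitted at once is impossible, so 1716 − 1 = 1715.

1715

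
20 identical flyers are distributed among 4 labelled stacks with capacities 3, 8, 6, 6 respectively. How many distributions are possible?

20

Without the upper bounds there are C(23,3) = 1771 ways to split 20 among 4 stacks.
Subtract solutions that violate a single cap (substitute x_i' = x_i − (cap_i+1)): x_1 ≥ 4 gives C(19,3) = 969; x_2 ≥ 9 gives C(14,3) = 364; x_3 ≥ 7 gives C(16,3) = 560; x_4 ≥ 7 gives C(16,3) = 560. Together 2453.
Add back pairs where two caps are both exceeded: 120 + 220 + 220 + 35 + 35 + 84 = 714.
Subtract triples: 1 + 1 + 10 + 0 = 12.
By inclusion–exclusion the count is 1771 − 2453 + 714 − 12 = 20.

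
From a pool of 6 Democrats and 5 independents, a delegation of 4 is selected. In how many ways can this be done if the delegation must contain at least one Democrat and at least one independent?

310

Unrestricted: C(11,4) = 330 ways to pick any 4 of the 11.
Subtract selections that omit an entire group: no Democrats → C(5,4) = 5; no independents → C(6,4) = 15.
Both groups omitted at once is impossible, so 330 − 20 = 310.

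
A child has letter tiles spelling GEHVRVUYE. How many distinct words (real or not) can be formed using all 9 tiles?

90720

Letter multiplicities in GEHVRVUYE: E×2, G×1, H×1, R×1, U×1, V×2, Y×1.
The number of distinct arrangements is 9!/(2!·2!) = 362880/4 = 90720.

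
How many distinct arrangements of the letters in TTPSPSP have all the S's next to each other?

60

Treat the 2 copies of S as a single block. The multiset to arrange is then {SS, P, P, P, T, T}, 6 items in all.
That gives (6)!/(3!·2!) = 60 arrangements.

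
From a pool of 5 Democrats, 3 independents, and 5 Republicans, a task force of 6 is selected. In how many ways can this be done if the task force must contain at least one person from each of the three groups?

Total 6-person selections from all 13: C(13,6) = 1716.
Selections missing a whole group: no Democrats → C(8,6) = 28; no independents → C(10,6) = 210; no Republicans → C(8,6) = 28.
Add back selections omitting two groups (i.e. drawn from a single group): C(5,6) + C(3,6) + C(5,6) = 0.
By inclusion–exclusion: 1716 − 266 + 0 = 1450.

1450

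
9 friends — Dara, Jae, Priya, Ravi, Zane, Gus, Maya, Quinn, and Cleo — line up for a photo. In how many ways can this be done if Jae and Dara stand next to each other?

Treat {Jae, Dara} as a single unit. There are 8 units to order, and the pair itself can be ordered 2 ways.
That gives 2 × 8! = 2 × 40320 = 80640.

80640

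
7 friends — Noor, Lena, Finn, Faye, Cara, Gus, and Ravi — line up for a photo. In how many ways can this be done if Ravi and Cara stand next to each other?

1440

Place the 5 others and the Ravi-Cara pair as 6 objects in a line; the pair has 2 internal arrangements.
That gives 2 × 6! = 2 × 720 = 1440.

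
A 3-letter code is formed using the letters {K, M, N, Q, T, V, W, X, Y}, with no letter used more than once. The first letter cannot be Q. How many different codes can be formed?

The first letter has 9−1 = 8 choices (anything except Q).
The remaining 2 letters are filled from the other 8 symbols without repetition: 8 × 7 = 56.
Total: 8 × 56 = 448.

448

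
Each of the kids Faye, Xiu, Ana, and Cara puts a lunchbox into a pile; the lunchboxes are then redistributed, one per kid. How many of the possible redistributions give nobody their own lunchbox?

9

This is the derangement count D_4: permutations of 4 items with no fixed point.
By inclusion–exclusion this is Σ_{j=0}^{4} (−1)^j C(4,j)·(4−j)!.
Computing: 24 − 24 + 12 − 4 + 1 = 9.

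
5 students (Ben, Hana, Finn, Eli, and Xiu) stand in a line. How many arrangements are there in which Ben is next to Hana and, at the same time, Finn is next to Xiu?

Treat {Ben,Hana} as one block (2 orders) and {Finn,Xiu} as another (2 orders).
That leaves 3 units to arrange: 2 × 2 × 3! = 4 × 6 = 24.

24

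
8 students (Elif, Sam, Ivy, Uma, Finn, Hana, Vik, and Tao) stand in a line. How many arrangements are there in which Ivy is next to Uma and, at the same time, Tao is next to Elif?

Treat {Ivy,Uma} as one block (2 orders) and {Tao,Elif} as another (2 orders).
That leaves 6 units to arrange: 2 × 2 × 6! = 4 × 720 = 2880.

2880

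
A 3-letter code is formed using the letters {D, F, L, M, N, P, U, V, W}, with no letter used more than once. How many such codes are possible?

With no repetition, fill the 3 letters in order: 9 choices, then 8, down to 7.
9 × 8 × 7 = 504.

504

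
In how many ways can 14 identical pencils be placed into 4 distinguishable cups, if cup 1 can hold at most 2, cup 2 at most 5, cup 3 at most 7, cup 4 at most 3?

Ignoring the caps, the number of non-negative solutions to x_1+…+x_4 = 14 is C(17,3) = 680.
Subtract solutions that violate a single cap (substitute x_i' = x_i − (cap_i+1)): x_1 ≥ 3 gives C(14,3) = 364; x_2 ≥ 6 gives C(11,3) = 165; x_3 ≥ 8 gives C(9,3) = 84; x_4 ≥ 4 gives C(13,3) = 286. Together 899.
Add back pairs where two caps are both exceeded: 56 + 20 + 120 + 1 + 35 + 10 = 242.
Subtract triples: 0 + 4 + 0 + 0 = 4.
By inclusion–exclusion the count is 680 − 899 + 242 − 4 = 19.

19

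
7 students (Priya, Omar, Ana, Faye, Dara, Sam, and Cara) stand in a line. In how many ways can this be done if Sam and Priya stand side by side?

Place the 5 others and the Sam-Priya pair as 6 objects in a line; the pair has 2 internal arrangements.
So the count is 2·(6)! = 1440.

1440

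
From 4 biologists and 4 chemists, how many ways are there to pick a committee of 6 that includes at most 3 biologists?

22

Split by how many biologists are chosen (0 through 3).
Sum: C(4,0)·C(4,6) + C(4,1)·C(4,5) + C(4,2)·C(4,4) + C(4,3)·C(4,3) = 0 + 0 + 6 + 16 = 22.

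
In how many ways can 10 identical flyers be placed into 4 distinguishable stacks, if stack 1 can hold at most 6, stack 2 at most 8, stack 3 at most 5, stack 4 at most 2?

Without the upper bounds there are C(13,3) = 286 ways to split 10 among 4 stacks.
Subtract solutions that violate a single cap (substitute x_i' = x_i − (cap_i+1)): x_1 ≥ 7 gives C(6,3) = 20; x_2 ≥ 9 gives C(4,3) = 4; x_3 ≥ 6 gives C(7,3) = 35; x_4 ≥ 3 gives C(10,3) = 120. Together 179.
Add back pairs where two caps are both exceeded: 0 + 0 + 1 + 0 + 0 + 4 = 5.
By inclusion–exclusion the count is 286 − 179 + 5 = 112.

112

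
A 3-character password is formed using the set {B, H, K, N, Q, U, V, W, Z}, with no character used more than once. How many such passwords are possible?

504

This is a permutation of 3 out of 9: P(9,3) = 9!/6!.
9 × 8 × 7 = 504.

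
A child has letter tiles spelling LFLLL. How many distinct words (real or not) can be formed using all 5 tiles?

LFLLL has 5 letters with L appearing 4 times.
Dividing 5! = 120 by 4! = 24 for the repeated letters gives 5.

5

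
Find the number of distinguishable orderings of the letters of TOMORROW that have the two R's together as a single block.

840

Treat the 2 copies of R as a single block. The multiset to arrange is then {RR, M, O, O, O, T, W}, 7 items in all.
That gives (7)!/(3!) = 840 arrangements.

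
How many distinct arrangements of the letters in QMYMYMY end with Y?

Fix Y in the last position and arrange the remaining 6 letters.
Those 6 letters have M appearing 3 times and Y appearing twice, giving (6)!/(3!·2!) = 60.

60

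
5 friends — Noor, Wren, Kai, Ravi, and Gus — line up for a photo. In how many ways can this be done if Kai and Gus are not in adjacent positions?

There are 5! = 120 arrangements in all. If Kai and Gus are adjacent, merging them into one block gives 2·(4)! = 48 arrangements.
Complementary counting: 120 − 48 = 72.

72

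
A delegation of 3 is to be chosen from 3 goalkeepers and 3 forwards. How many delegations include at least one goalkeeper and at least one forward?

Unrestricted: C(6,3) = 20 ways to pick any 3 of the 6.
Subtract selections that omit an entire group: no goalkeepers → C(3,3) = 1; no forwards → C(3,3) = 1.
Both groups omitted at once is impossible, so 20 − 2 = 18.

18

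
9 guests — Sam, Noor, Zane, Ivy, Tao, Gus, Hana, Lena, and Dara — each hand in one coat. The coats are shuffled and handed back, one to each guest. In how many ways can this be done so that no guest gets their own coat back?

This is the derangement count D_9: permutations of 9 items with no fixed point.
By inclusion–exclusion this is Σ_{j=0}^{9} (−1)^j C(9,j)·(9−j)!.
Computing: 362880 − 362880 + 181440 − 60480 + 15120 − 3024 + 504 − 72 + 9 − 1 = 133496.

133496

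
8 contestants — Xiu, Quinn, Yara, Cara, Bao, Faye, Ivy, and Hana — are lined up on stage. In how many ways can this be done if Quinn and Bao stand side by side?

Treat {Quinn, Bao} as a single unit. There are 7 units to order, and the pair itself can be ordered 2 ways.
That gives 2 × 7! = 2 × 5040 = 10080.

10080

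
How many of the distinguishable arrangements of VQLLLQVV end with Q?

140

Fix Q in the last position and arrange the remaining 7 letters.
Those 7 letters have L appearing 3 times and V appearing 3 times, giving (7)!/(3!·3!) = 140.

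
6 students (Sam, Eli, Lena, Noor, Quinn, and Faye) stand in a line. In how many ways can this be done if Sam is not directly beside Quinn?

Of the 6! = 720 arrangements, those with Sam and Quinn adjacent number 2 × 5! = 240 (treat the pair as a block with 2 internal orders).
Complementary counting: 720 − 240 = 480.

480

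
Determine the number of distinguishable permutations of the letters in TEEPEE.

30

Letter multiplicities in TEEPEE: E×4, P×1, T×1.
So there are 6! / (4!) = 30 distinguishable arrangements.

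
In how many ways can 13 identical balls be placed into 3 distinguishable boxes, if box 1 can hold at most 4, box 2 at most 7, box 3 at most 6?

15

Without the upper bounds there are C(15,2) = 105 ways to split 13 among 3 boxes.
Subtract solutions that violate a single cap (substitute x_i' = x_i − (cap_i+1)): x_1 ≥ 5 gives C(10,2) = 45; x_2 ≥ 8 gives C(7,2) = 21; x_3 ≥ 7 gives C(8,2) = 28. Together 94.
Add back pairs where two caps are both exceeded: 1 + 3 + 0 = 4.
By inclusion–exclusion the count is 105 − 94 + 4 = 15.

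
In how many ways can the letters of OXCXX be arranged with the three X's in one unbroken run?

Treat the 3 copies of X as a single block. The multiset to arrange is then {XXX, C, O}, 3 items in all.
All 3 items are distinct, so there are (3)! = 6 arrangements.

6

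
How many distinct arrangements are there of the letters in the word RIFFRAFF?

840

Letter multiplicities in RIFFRAFF: A×1, F×4, I×1, R×2.
The number of distinct arrangements is 8!/(4!·2!) = 40320/48 = 840.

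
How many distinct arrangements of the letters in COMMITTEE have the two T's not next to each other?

35280

There are 9!/(2!·2!·2!) = 45360 arrangements of COMMITTEE in total.
Arrangements with the T's together: treat TT as one letter, giving (8)!/(2!·2!) = 10080.
Subtracting, 45360 − 10080 = 35280 arrangements keep the T's apart.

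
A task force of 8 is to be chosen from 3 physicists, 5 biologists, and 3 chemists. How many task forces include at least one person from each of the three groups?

163

Total 8-person selections from all 11: C(11,8) = 165.
Subtract selections that omit an entire group: no physicists → C(8,8) = 1; no biologists → C(6,8) = 0; no chemists → C(8,8) = 1.
Add back selections omitting two groups (i.e. drawn from a single group): C(3,8) + C(5,8) + C(3,8) = 0.
By inclusion–exclusion: 165 − 2 + 0 = 163.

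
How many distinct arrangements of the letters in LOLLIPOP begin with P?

420

Fix P in the first position and arrange the remaining 7 letters.
Those 7 letters have L appearing 3 times and O appearing twice, giving (7)!/(3!·2!) = 420.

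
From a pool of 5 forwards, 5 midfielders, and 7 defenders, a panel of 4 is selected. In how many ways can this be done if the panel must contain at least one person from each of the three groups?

Total 4-person selections from all 17: C(17,4) = 2380.
Subtract selections that omit an entire group: no forwards → C(12,4) = 495; no midfielders → C(12,4) = 495; no defenders → C(10,4) = 210.
Add back selections omitting two groups (i.e. drawn from a single group): C(5,4) + C(5,4) + C(7,4) = 45.
By inclusion–exclusion: 2380 − 1200 + 45 = 1225.

1225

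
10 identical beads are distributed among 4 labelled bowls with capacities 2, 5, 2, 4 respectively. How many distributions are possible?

Without the upper bounds there are C(13,3) = 286 ways to split 10 among 4 bowls.
Subtract solutions that violate a single cap (substitute x_i' = x_i − (cap_i+1)): x_1 ≥ 3 gives C(10,3) = 120; x_2 ≥ 6 gives C(7,3) = 35; x_3 ≥ 3 gives C(10,3) = 120; x_4 ≥ 5 gives C(8,3) = 56. Together 331.
Add back pairs where two caps are both exceeded: 4 + 35 + 10 + 4 + 0 + 10 = 63.
By inclusion–exclusion the count is 286 − 331 + 63 = 18.

18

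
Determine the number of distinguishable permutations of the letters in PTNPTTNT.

The 8 letters of PTNPTTNT have repeats: N appearing twice, P appearing twice, and T appearing 4 times.
Dividing 8! = 40320 by 4!·2!·2! = 96 for the repeated letters gives 420.

420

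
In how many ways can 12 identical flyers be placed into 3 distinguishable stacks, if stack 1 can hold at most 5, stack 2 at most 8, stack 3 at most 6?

Ignoring the caps, the number of non-negative solutions to x_1+…+x_3 = 12 is C(14,2) = 91.
Subtract solutions that violate a single cap (substitute x_i' = x_i − (cap_i+1)): x_1 ≥ 6 gives C(8,2) = 28; x_2 ≥ 9 gives C(5,2) = 10; x_3 ≥ 7 gives C(7,2) = 21. Together 59.
No two caps can be exceeded simultaneously, so the pair terms are all 0.
By inclusion–exclusion the count is 91 − 59 + 0 = 32.

32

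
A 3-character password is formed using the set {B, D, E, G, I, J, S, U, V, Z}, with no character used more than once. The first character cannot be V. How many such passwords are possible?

648

The first character has 10−1 = 9 choices (anything except V).
The remaining 2 characters are filled from the other 9 symbols without repetition: 9 × 8 = 72.
Total: 9 × 72 = 648.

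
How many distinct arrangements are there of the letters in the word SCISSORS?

1680

SCISSORS has 8 letters with S appearing 4 times.
The number of distinct arrangements is 8!/(4!) = 40320/24 = 1680.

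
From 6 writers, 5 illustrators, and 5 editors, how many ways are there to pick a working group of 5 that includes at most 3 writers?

4212

Split by how many writers are chosen (0 through 3).
Sum: C(6,0)·C(10,5) + C(6,1)·C(10,4) + C(6,2)·C(10,3) + C(6,3)·C(10,2) = 252 + 1260 + 1800 + 900 = 4212.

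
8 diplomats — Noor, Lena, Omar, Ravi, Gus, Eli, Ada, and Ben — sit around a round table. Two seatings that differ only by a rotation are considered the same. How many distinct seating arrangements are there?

5040

Fix one person's seat to break rotational symmetry; the remaining 7 people can be arranged in (7)! = 5040 ways.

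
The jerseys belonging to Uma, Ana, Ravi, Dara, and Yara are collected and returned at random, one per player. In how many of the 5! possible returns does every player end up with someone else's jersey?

Let Aᵢ be the assignments in which player i gets their old jersey. We want the size of the complement of A₁∪…∪A_5.
By inclusion–exclusion this is Σ_{j=0}^{5} (−1)^j C(5,j)·(5−j)!.
Computing: 120 − 120 + 60 − 20 + 5 − 1 = 44.

44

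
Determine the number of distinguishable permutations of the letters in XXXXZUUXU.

504

XXXXZUUXU has 9 letters with U appearing 3 times and X appearing 5 times.
Dividing 9! = 362880 by 5!·3! = 720 for the repeated letters gives 504.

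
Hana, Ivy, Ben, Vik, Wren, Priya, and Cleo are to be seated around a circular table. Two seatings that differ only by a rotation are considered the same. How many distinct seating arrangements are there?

720

Seat Hana anywhere (absorbing the rotational symmetry), then permute the other 6: (6)! = 720.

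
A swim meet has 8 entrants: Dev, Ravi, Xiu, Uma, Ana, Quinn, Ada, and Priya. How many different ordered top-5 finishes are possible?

There are 8 choices for 1st place, 7 for 2nd, and so on down to 4 for position 5.
That gives 8 × 7 × 6 × 5 × 4 = 6720.

6720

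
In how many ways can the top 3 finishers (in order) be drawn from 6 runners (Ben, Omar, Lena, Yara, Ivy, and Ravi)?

120

This is an ordered selection of 3 from 6: P(6,3).
That gives 6 × 5 × 4 = 120.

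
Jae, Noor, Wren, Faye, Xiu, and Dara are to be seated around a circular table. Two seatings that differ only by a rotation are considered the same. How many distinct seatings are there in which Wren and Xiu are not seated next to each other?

All circular seatings of 6 people number (5)! = 120.
Those with Wren next to Xiu: fuse the pair into one unit and seat 5 units around a circle — 2·(4)! = 48.
Subtracting, 120 − 48 = 72.

72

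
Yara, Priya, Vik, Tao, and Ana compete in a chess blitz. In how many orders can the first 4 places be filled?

There are 5 choices for 1st place, 4 for 2nd, and so on down to 2 for position 4.
That gives 5 × 4 × 3 × 2 = 120.

120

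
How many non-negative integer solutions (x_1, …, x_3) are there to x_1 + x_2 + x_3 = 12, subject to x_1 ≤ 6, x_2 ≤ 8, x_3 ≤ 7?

45

Ignoring the caps, the number of non-negative solutions to x_1+…+x_3 = 12 is C(14,2) = 91.
Subtract solutions that violate a single cap (substitute x_i' = x_i − (cap_i+1)): x_1 ≥ 7 gives C(7,2) = 21; x_2 ≥ 9 gives C(5,2) = 10; x_3 ≥ 8 gives C(6,2) = 15. Together 46.
No two caps can be exceeded simultaneously, so the pair terms are all 0.
By inclusion–exclusion the count is 91 − 46 + 0 = 45.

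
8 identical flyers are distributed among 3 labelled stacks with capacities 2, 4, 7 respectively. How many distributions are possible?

14

Without the upper bounds there are C(10,2) = 45 ways to split 8 among 3 stacks.
Subtract solutions that violate a single cap (substitute x_i' = x_i − (cap_i+1)): x_1 ≥ 3 gives C(7,2) = 21; x_2 ≥ 5 gives C(5,2) = 10; x_3 ≥ 8 gives C(2,2) = 1. Together 32.
Add back pairs where two caps are both exceeded: 1 + 0 + 0 = 1.
By inclusion–exclusion the count is 45 − 32 + 1 = 14.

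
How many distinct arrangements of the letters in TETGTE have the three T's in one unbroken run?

12

Treat the 3 copies of T as a single block. The multiset to arrange is then {TTT, E, E, G}, 4 items in all.
That gives (4)!/(2!) = 12 arrangements.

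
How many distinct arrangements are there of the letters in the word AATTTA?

20

Letter multiplicities in AATTTA: A×3, T×3.
So there are 6! / (3!·3!) = 20 distinguishable arrangements.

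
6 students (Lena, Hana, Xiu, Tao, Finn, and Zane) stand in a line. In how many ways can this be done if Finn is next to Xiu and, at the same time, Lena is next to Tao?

Treat {Finn,Xiu} as one block (2 orders) and {Lena,Tao} as another (2 orders).
That leaves 4 units to arrange: 2 × 2 × 4! = 4 × 24 = 96.

96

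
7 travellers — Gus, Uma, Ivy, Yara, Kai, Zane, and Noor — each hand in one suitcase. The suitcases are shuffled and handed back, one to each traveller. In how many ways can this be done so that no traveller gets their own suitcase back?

This is the derangement count D_7: permutations of 7 items with no fixed point.
By inclusion–exclusion this is Σ_{j=0}^{7} (−1)^j C(7,j)·(7−j)!.
Computing: 5040 − 5040 + 2520 − 840 + 210 − 42 + 7 − 1 = 1854.

1854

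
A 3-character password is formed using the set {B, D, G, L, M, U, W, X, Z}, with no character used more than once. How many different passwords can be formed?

Choose and order 3 of the 9 symbols: the first character has 9 options, the next 8, then 7.
9 × 8 × 7 = 504.

504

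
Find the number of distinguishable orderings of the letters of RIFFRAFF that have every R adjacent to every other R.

210

Treat the 2 copies of R as a single block. The multiset to arrange is then {RR, A, F, F, F, F, I}, 7 items in all.
That gives (7)!/(4!) = 210 arrangements.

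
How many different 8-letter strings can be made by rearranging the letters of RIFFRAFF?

840

The 8 letters of RIFFRAFF have repeats: F appearing 4 times and R appearing twice.
So there are 8! / (4!·2!) = 840 distinguishable arrangements.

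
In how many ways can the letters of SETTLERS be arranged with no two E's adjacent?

There are 8!/(2!·2!·2!) = 5040 arrangements of SETTLERS in total.
If the two E's are adjacent, glue them into one block, leaving 7 items to arrange: (7)!/(2!·2!) = 1260 ways.
Subtracting, 5040 − 1260 = 3780 arrangements keep the E's apart.

3780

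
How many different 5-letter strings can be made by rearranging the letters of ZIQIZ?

30

Letter multiplicities in ZIQIZ: I×2, Q×1, Z×2.
The number of distinct arrangements is 5!/(2!·2!) = 120/4 = 30.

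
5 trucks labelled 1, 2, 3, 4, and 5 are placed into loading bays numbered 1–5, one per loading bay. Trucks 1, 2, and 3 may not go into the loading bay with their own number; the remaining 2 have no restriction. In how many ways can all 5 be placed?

Let Aᵢ (for i ∈ {1, 2, 3}) be the placements that put truck i in its forbidden loading bay. Any j of these fix j positions, leaving (5−j)! ways to fill the rest, and there are C(3,j) ways to pick which j.
By inclusion–exclusion, the number of valid placements is Σ_{j=0}^{3} (−1)^j C(3,j)·(5−j)!.
Computing: 120 − 72 + 18 − 2 = 64.

64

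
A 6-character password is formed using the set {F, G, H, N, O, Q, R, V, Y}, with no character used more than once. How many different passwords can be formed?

Choose and order 6 of the 9 symbols: the first character has 9 options, the next 8, and so on down to 4.
That product is 9 × 8 × 7 × 6 × 5 × 4 = 60480.

60480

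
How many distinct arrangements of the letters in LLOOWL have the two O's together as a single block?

20

Treat the 2 copies of O as a single block. The multiset to arrange is then {OO, L, L, L, W}, 5 items in all.
That gives (5)!/(3!) = 20 arrangements.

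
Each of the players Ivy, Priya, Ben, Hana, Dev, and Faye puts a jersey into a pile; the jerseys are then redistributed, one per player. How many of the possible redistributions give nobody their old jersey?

Count assignments avoiding every fixed point. For any j of the 6 players fixed to their old jersey, the other 6−j can be arranged in (6−j)! ways.
By inclusion–exclusion this is Σ_{j=0}^{6} (−1)^j C(6,j)·(6−j)!.
Computing: 720 − 720 + 360 − 120 + 30 − 6 + 1 = 265.

265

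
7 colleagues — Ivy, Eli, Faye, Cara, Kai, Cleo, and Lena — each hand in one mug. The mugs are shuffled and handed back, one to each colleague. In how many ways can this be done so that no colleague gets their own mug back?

This is the derangement count D_7: permutations of 7 items with no fixed point.
By inclusion–exclusion this is Σ_{j=0}^{7} (−1)^j C(7,j)·(7−j)!.
Computing: 5040 − 5040 + 2520 − 840 + 210 − 42 + 7 − 1 = 1854.

1854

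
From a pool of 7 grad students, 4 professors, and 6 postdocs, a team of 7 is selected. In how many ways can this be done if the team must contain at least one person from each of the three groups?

With no constraint there are C(17,7) = 19448 possible selections.
Selections missing a whole group: no grad students → C(10,7) = 120; no professors → C(13,7) = 1716; no postdocs → C(11,7) = 330.
Add back selections omitting two groups (i.e. drawn from a single group): C(7,7) + C(4,7) + C(6,7) = 1.
By inclusion–exclusion: 19448 − 2166 + 1 = 17283.

17283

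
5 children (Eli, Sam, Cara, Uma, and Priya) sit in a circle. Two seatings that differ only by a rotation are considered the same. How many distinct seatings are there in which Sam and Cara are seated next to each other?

12

Glue Sam and Cara into a block (2 internal orders). Seating 4 units around a circle gives (3)! arrangements.
So 2 × (3)! = 2 × 6 = 12.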